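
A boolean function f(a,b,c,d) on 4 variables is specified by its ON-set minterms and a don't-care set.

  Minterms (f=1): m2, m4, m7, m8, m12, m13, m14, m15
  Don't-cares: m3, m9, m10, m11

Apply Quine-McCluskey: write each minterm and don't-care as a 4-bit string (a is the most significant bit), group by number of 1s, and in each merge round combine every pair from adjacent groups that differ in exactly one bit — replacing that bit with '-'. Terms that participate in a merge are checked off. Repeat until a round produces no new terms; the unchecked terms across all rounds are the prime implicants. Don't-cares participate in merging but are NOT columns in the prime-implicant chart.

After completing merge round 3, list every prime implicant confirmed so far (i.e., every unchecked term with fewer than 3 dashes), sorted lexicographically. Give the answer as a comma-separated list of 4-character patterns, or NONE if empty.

--11, -01-, -100

[col 0] 0010*, 0011*, 0100*, 0111*, 1000*, 1001*, 1010*, 1011*, 1100*, 1101*, 1110*, 1111*
[col 1] -010*, -011*, -100, -111*, 0-11*, 001-*, 1-00*, 1-01*, 1-10*, 1-11*, 10-0*, 10-1*, 100-*, 101-*, 11-0*, 11-1*, 110-*, 111-*
[col 2] --11, -01-, 1--0*, 1--1*, 1-0-*, 1-1-*, 10--*, 11--*
[col 3] 1---
Prime implicants: --11, -01-, -100, 1---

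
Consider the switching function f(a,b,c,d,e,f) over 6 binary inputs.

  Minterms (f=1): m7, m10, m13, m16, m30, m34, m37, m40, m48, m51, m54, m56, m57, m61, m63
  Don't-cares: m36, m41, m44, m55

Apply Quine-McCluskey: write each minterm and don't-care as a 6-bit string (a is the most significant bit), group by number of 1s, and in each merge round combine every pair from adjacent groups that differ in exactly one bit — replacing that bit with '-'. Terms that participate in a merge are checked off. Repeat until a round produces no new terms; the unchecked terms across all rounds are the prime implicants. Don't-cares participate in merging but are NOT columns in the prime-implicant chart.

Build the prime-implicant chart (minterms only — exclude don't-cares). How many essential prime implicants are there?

size-2^0 implicants → 000111  001010  001101  010000(✓)  011110  100010  100100(✓)  100101(✓)  101000(✓)  101001(✓)  101100(✓)  110000(✓)  110011(✓)  110110(✓)  110111(✓)  111000(✓)  111001(✓)  111101(✓)  111111(✓)
size-2^1 implicants → -10000  1-1000(✓)  1-1001(✓)  10-100  10010-  101-00  10100-(✓)  11-000  11-111  110-11  11011-  111-01  11100-(✓)  1111-1
size-2^2 implicants → 1-100-
Unchecked terms (primes): -10000, 000111, 001010, 001101, 011110, 1-100-, 10-100, 100010, 10010-, 101-00, 11-000, 11-111, 110-11, 11011-, 111-01, 1111-1
Minterm coverage:
  m7 ⊆ 000111 [E]
  m10 ⊆ 001010 [E]
  m13 ⊆ 001101 [E]
  m16 ⊆ -10000 [E]
  m30 ⊆ 011110 [E]
  m34 ⊆ 100010 [E]
  m37 ⊆ 10010- [E]
  m40 ⊆ 1-100-,101-00
  m48 ⊆ -10000,11-000
  m51 ⊆ 110-11 [E]
  m54 ⊆ 11011- [E]
  m56 ⊆ 1-100-,11-000
  m57 ⊆ 1-100-,111-01
  m61 ⊆ 111-01,1111-1
  m63 ⊆ 11-111,1111-1
E = {-10000, 000111, 001010, 001101, 011110, 100010, 10010-, 110-11, 11011-}

9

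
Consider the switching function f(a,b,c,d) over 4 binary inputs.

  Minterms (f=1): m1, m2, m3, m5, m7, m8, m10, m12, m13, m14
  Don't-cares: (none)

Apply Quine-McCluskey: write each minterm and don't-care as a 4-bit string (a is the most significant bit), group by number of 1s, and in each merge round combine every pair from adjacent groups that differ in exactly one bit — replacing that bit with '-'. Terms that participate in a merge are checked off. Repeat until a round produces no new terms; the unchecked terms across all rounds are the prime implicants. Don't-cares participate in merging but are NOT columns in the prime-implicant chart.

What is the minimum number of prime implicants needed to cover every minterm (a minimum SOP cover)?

[col 0] 0001*, 0010*, 0011*, 0101*, 0111*, 1000*, 1010*, 1100*, 1101*, 1110*
[col 1] -010, -101, 0-01*, 0-11*, 00-1*, 001-, 01-1*, 1-00*, 1-10*, 10-0*, 11-0*, 110-
[col 2] 0--1, 1--0
Prime implicants: -010, -101, 0--1, 001-, 1--0, 110-
PI chart (minterm → PIs covering it):
  1 | 0--1  (sole → essential)
  2 | -010,001-
  3 | 0--1,001-
  5 | -101,0--1
  7 | 0--1  (sole → essential)
  8 | 1--0  (sole → essential)
  10 | -010,1--0
  12 | 1--0,110-
  13 | -101,110-
  14 | 1--0  (sole → essential)
Essential prime implicants: 0--1, 1--0
Petrick residual → -010, -101
Minimum SOP uses 4 PIs: b'cd' + bc'd + a'd + ad'

4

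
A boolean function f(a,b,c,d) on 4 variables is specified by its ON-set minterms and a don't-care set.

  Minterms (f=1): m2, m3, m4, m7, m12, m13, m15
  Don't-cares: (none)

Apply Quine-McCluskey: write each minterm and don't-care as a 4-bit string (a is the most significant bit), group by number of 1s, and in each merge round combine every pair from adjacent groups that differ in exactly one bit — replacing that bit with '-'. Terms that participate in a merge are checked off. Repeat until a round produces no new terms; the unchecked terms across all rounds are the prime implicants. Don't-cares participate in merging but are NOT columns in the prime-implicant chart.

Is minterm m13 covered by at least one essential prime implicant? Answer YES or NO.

NO

Round 0: 0010✓ 0011✓ 0100✓ 0111✓ 1100✓ 1101✓ 1111✓
Round 1: -100 -111 0-11 001- 11-1 110-
PIs = {-100, -111, 0-11, 001-, 11-1, 110-}
Coverage chart:
  m2: 001- ←essential
  m3: 0-11,001-
  m4: -100 ←essential
  m7: -111,0-11
  m12: -100,110-
  m13: 11-1,110-
  m15: -111,11-1
Essential: -100, 001-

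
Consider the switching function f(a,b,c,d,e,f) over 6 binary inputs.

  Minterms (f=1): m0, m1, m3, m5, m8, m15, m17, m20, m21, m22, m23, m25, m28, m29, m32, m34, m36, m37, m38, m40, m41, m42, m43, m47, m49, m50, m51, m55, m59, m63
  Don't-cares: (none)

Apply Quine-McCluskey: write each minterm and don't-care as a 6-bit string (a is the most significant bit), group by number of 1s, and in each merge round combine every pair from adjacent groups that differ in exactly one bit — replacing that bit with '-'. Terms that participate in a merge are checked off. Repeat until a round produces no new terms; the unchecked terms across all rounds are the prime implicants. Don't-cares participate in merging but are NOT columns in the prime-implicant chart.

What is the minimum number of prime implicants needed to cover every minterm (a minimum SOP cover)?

12

Round 0: 000000✓ 000001✓ 000011✓ 000101✓ 001000✓ 001111✓ 010001✓ 010100✓ 010101✓ 010110✓ 010111✓ 011001✓ 011100✓ 011101✓ 100000✓ 100010✓ 100100✓ 100101✓ 100110✓ 101000✓ 101001✓ 101010✓ 101011✓ 101111✓ 110001✓ 110010✓ 110011✓ 110111✓ 111011✓ 111111✓
Round 1: -00000✓ -00101 -01000✓ -01111 -10001 -10111 0-0001✓ 0-0101✓ 00-000✓ 000-01✓ 0000-1 00000- 01-001✓ 01-100✓ 01-101✓ 010-01✓ 0101-0✓ 0101-1✓ 01010-✓ 01011-✓ 011-01✓ 01110-✓ 1-0010 1-1011✓ 1-1111✓ 10-000✓ 10-010✓ 100-00✓ 100-10✓ 1000-0✓ 1001-0✓ 10010- 101-11✓ 1010-0✓ 1010-1✓ 10100-✓ 10101-✓ 11-011✓ 11-111✓ 110-11✓ 1100-1 11001- 111-11✓
Round 2: -0-000 0-0-01 01--01 01-10- 0101-- 1-1-11 10-0-0 100--0 1010-- 11--11
PIs = {-0-000, -00101, -01111, -10001, -10111, 0-0-01, 0000-1, 00000-, 01--01, 01-10-, 0101--, 1-0010, 1-1-11, 10-0-0, 100--0, 10010-, 1010--, 11--11, 1100-1, 11001-}
Coverage chart:
  m0: -0-000,00000-
  m1: 0-0-01,0000-1,00000-
  m3: 0000-1 ←essential
  m5: -00101,0-0-01
  m8: -0-000 ←essential
  m15: -01111 ←essential
  m17: -10001,0-0-01,01--01
  m20: 01-10-,0101--
  m21: 0-0-01,01--01,01-10-,0101--
  m22: 0101-- ←essential
  m23: -10111,0101--
  m25: 01--01 ←essential
  m28: 01-10- ←essential
  m29: 01--01,01-10-
  m32: -0-000,10-0-0,100--0
  m34: 1-0010,10-0-0,100--0
  m36: 100--0,10010-
  m37: -00101,10010-
  m38: 100--0 ←essential
  m40: -0-000,10-0-0,1010--
  m41: 1010-- ←essential
  m42: 10-0-0,1010--
  m43: 1-1-11,1010--
  m47: -01111,1-1-11
  m49: -10001,1100-1
  m50: 1-0010,11001-
  m51: 11--11,1100-1,11001-
  m55: -10111,11--11
  m59: 1-1-11,11--11
  m63: 1-1-11,11--11
Essential: -0-000, -01111, 0000-1, 01--01, 01-10-, 0101--, 100--0, 1010--
Petrick residual → -00101, -10001, 1-0010, 11--11
Min cover (12 terms): b'd'e'f' + b'c'de'f + b'cdef + bc'd'e'f + a'b'c'd'f + a'be'f + a'bde' + a'bc'd + ac'd'ef' + ab'c'f' + ab'cd' + abef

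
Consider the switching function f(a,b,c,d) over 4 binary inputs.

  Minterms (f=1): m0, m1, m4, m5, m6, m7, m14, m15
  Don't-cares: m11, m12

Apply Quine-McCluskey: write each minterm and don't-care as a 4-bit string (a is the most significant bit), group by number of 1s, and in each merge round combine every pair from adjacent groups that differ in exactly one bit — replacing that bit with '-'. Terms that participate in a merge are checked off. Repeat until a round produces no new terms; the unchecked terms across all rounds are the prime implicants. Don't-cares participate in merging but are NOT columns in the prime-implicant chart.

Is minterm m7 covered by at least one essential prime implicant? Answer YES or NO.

NO

Round 0: 0000✓ 0001✓ 0100✓ 0101✓ 0110✓ 0111✓ 1011✓ 1100✓ 1110✓ 1111✓
Round 1: -100✓ -110✓ -111✓ 0-00✓ 0-01✓ 000-✓ 01-0✓ 01-1✓ 010-✓ 011-✓ 1-11 11-0✓ 111-✓
Round 2: -1-0 -11- 0-0- 01--
PIs = {-1-0, -11-, 0-0-, 01--, 1-11}
Coverage chart:
  m0: 0-0- ←essential
  m1: 0-0- ←essential
  m4: -1-0,0-0-,01--
  m5: 0-0-,01--
  m6: -1-0,-11-,01--
  m7: -11-,01--
  m14: -1-0,-11-
  m15: -11-,1-11
Essential: 0-0-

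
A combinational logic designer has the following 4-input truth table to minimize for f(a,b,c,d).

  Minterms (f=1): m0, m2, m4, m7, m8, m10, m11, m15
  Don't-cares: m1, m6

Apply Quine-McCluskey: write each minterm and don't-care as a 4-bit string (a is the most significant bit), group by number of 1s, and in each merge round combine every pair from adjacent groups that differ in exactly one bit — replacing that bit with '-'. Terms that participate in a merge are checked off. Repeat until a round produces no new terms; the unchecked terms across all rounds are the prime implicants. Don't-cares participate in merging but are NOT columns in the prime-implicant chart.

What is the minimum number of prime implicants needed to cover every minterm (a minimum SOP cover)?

4

size-2^0 implicants → 0000(✓)  0001(✓)  0010(✓)  0100(✓)  0110(✓)  0111(✓)  1000(✓)  1010(✓)  1011(✓)  1111(✓)
size-2^1 implicants → -000(✓)  -010(✓)  -111  0-00(✓)  0-10(✓)  00-0(✓)  000-  01-0(✓)  011-  1-11  10-0(✓)  101-
size-2^2 implicants → -0-0  0--0
Unchecked terms (primes): -0-0, -111, 0--0, 000-, 011-, 1-11, 101-
Minterm coverage:
  m0 ⊆ -0-0,0--0,000-
  m2 ⊆ -0-0,0--0
  m4 ⊆ 0--0 [E]
  m7 ⊆ -111,011-
  m8 ⊆ -0-0 [E]
  m10 ⊆ -0-0,101-
  m11 ⊆ 1-11,101-
  m15 ⊆ -111,1-11
E = {-0-0, 0--0}
Petrick residual → -111, 1-11
Cover = b'd' + bcd + a'd' + acd  |cover|=4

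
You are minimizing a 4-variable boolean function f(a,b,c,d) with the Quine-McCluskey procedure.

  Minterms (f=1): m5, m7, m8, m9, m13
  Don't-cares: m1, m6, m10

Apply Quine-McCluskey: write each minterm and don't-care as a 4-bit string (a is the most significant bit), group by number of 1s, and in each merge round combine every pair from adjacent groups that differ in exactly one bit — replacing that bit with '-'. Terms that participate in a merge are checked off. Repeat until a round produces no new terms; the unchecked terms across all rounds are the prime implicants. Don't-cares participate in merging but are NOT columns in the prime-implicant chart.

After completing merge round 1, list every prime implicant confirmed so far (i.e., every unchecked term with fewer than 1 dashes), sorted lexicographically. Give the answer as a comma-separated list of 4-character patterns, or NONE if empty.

size-2^0 implicants → 0001(✓)  0101(✓)  0110(✓)  0111(✓)  1000(✓)  1001(✓)  1010(✓)  1101(✓)
size-2^1 implicants → -001(✓)  -101(✓)  0-01(✓)  01-1  011-  1-01(✓)  10-0  100-
size-2^2 implicants → --01
Unchecked terms (primes): --01, 01-1, 011-, 10-0, 100-

NONE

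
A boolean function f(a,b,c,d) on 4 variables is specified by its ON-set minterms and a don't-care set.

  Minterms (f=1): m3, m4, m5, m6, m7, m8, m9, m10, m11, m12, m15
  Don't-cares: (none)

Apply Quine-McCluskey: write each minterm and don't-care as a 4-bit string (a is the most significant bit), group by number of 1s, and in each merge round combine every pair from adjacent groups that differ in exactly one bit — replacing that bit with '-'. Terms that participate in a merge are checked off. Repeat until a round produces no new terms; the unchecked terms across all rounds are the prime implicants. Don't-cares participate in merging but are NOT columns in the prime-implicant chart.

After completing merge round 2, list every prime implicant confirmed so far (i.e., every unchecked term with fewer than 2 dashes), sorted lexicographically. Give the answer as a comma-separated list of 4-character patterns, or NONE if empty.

size-2^0 implicants → 0011(✓)  0100(✓)  0101(✓)  0110(✓)  0111(✓)  1000(✓)  1001(✓)  1010(✓)  1011(✓)  1100(✓)  1111(✓)
size-2^1 implicants → -011(✓)  -100  -111(✓)  0-11(✓)  01-0(✓)  01-1(✓)  010-(✓)  011-(✓)  1-00  1-11(✓)  10-0(✓)  10-1(✓)  100-(✓)  101-(✓)
size-2^2 implicants → --11  01--  10--
Unchecked terms (primes): --11, -100, 01--, 1-00, 10--

-100, 1-00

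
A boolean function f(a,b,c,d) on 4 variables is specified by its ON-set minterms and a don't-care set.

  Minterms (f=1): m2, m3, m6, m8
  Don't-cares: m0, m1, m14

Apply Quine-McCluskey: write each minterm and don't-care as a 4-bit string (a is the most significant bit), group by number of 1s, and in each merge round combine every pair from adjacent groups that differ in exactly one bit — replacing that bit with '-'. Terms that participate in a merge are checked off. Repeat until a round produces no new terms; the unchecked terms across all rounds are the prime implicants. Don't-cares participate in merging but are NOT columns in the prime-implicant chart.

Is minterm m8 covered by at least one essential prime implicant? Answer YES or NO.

YES

[col 0] 0000*, 0001*, 0010*, 0011*, 0110*, 1000*, 1110*
[col 1] -000, -110, 0-10, 00-0*, 00-1*, 000-*, 001-*
[col 2] 00--
Prime implicants: -000, -110, 0-10, 00--
PI chart (minterm → PIs covering it):
  2 | 0-10,00--
  3 | 00--  (sole → essential)
  6 | -110,0-10
  8 | -000  (sole → essential)
Essential prime implicants: -000, 00--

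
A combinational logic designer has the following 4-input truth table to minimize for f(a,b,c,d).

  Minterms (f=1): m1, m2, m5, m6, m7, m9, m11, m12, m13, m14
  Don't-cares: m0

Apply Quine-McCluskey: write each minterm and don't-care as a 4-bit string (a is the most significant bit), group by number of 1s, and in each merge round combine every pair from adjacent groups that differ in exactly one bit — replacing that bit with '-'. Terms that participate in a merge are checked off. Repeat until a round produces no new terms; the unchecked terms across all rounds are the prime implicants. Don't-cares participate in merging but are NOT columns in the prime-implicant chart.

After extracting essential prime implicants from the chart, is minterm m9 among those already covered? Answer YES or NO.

size-2^0 implicants → 0000(✓)  0001(✓)  0010(✓)  0101(✓)  0110(✓)  0111(✓)  1001(✓)  1011(✓)  1100(✓)  1101(✓)  1110(✓)
size-2^1 implicants → -001(✓)  -101(✓)  -110  0-01(✓)  0-10  00-0  000-  01-1  011-  1-01(✓)  10-1  11-0  110-
size-2^2 implicants → --01
Unchecked terms (primes): --01, -110, 0-10, 00-0, 000-, 01-1, 011-, 10-1, 11-0, 110-
Minterm coverage:
  m1 ⊆ --01,000-
  m2 ⊆ 0-10,00-0
  m5 ⊆ --01,01-1
  m6 ⊆ -110,0-10,011-
  m7 ⊆ 01-1,011-
  m9 ⊆ --01,10-1
  m11 ⊆ 10-1 [E]
  m12 ⊆ 11-0,110-
  m13 ⊆ --01,110-
  m14 ⊆ -110,11-0
E = {10-1}

YES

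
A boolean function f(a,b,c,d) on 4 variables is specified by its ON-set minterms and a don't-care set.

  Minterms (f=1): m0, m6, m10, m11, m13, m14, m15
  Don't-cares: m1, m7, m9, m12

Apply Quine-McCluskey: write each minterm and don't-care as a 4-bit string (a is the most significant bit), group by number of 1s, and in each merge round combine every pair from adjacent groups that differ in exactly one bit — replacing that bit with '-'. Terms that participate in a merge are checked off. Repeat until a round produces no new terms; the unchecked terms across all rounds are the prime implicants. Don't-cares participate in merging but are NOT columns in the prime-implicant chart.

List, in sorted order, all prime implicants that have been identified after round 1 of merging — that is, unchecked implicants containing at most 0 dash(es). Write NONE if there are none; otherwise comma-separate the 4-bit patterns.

NONE

[col 0] 0000*, 0001*, 0110*, 0111*, 1001*, 1010*, 1011*, 1100*, 1101*, 1110*, 1111*
[col 1] -001, -110*, -111*, 000-, 011-*, 1-01*, 1-10*, 1-11*, 10-1*, 101-*, 11-0*, 11-1*, 110-*, 111-*
[col 2] -11-, 1--1, 1-1-, 11--
Prime implicants: -001, -11-, 000-, 1--1, 1-1-, 11--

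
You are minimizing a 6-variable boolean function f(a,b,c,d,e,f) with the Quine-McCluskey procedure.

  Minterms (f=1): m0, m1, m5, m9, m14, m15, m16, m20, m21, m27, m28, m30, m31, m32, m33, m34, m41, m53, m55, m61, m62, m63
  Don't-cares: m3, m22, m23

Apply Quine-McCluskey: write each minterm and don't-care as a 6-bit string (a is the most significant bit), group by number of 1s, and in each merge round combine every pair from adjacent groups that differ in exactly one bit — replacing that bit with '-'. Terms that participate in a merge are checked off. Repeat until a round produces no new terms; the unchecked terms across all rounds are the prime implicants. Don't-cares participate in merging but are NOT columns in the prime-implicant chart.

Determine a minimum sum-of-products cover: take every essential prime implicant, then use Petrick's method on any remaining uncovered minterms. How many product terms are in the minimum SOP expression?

size-2^0 implicants → 000000(✓)  000001(✓)  000011(✓)  000101(✓)  001001(✓)  001110(✓)  001111(✓)  010000(✓)  010100(✓)  010101(✓)  010110(✓)  010111(✓)  011011(✓)  011100(✓)  011110(✓)  011111(✓)  100000(✓)  100001(✓)  100010(✓)  101001(✓)  110101(✓)  110111(✓)  111101(✓)  111110(✓)  111111(✓)
size-2^1 implicants → -00000(✓)  -00001(✓)  -01001(✓)  -10101(✓)  -10111(✓)  -11110(✓)  -11111(✓)  0-0000  0-0101  0-1110(✓)  0-1111(✓)  00-001(✓)  000-01  0000-1  00000-(✓)  00111-(✓)  01-100(✓)  01-110(✓)  01-111(✓)  010-00  0101-0(✓)  0101-1(✓)  01010-(✓)  01011-(✓)  011-11  0111-0(✓)  01111-(✓)  10-001(✓)  1000-0  10000-(✓)  11-101(✓)  11-111(✓)  1101-1(✓)  1111-1(✓)  11111-(✓)
size-2^2 implicants → -0-001  -0000-  -1-111  -101-1  -1111-  0-111-  01-1-0  01-11-  0101--  11-1-1
Unchecked terms (primes): -0-001, -0000-, -1-111, -101-1, -1111-, 0-0000, 0-0101, 0-111-, 000-01, 0000-1, 01-1-0, 01-11-, 010-00, 0101--, 011-11, 1000-0, 11-1-1
Minterm coverage:
  m0 ⊆ -0000-,0-0000
  m1 ⊆ -0-001,-0000-,000-01,0000-1
  m5 ⊆ 0-0101,000-01
  m9 ⊆ -0-001 [E]
  m14 ⊆ 0-111- [E]
  m15 ⊆ 0-111- [E]
  m16 ⊆ 0-0000,010-00
  m20 ⊆ 01-1-0,010-00,0101--
  m21 ⊆ -101-1,0-0101,0101--
  m27 ⊆ 011-11 [E]
  m28 ⊆ 01-1-0 [E]
  m30 ⊆ -1111-,0-111-,01-1-0,01-11-
  m31 ⊆ -1-111,-1111-,0-111-,01-11-,011-11
  m32 ⊆ -0000-,1000-0
  m33 ⊆ -0-001,-0000-
  m34 ⊆ 1000-0 [E]
  m41 ⊆ -0-001 [E]
  m53 ⊆ -101-1,11-1-1
  m55 ⊆ -1-111,-101-1,11-1-1
  m61 ⊆ 11-1-1 [E]
  m62 ⊆ -1111- [E]
  m63 ⊆ -1-111,-1111-,11-1-1
E = {-0-001, -1111-, 0-111-, 01-1-0, 011-11, 1000-0, 11-1-1}
Petrick residual → 0-0000, 0-0101
Cover = b'd'e'f + bcde + a'c'd'e'f' + a'c'de'f + a'cde + a'bdf' + a'bcef + ab'c'd'f' + abdf  |cover|=9

9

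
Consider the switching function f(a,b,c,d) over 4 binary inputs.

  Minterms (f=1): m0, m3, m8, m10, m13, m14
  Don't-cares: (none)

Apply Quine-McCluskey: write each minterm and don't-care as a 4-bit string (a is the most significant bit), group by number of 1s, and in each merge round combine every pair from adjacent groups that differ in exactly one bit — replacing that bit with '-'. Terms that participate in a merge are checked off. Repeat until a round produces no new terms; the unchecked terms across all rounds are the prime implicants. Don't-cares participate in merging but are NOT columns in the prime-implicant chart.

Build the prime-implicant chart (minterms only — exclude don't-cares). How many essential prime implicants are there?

4

[col 0] 0000*, 0011, 1000*, 1010*, 1101, 1110*
[col 1] -000, 1-10, 10-0
Prime implicants: -000, 0011, 1-10, 10-0, 1101
PI chart (minterm → PIs covering it):
  0 | -000  (sole → essential)
  3 | 0011  (sole → essential)
  8 | -000,10-0
  10 | 1-10,10-0
  13 | 1101  (sole → essential)
  14 | 1-10  (sole → essential)
Essential prime implicants: -000, 0011, 1-10, 1101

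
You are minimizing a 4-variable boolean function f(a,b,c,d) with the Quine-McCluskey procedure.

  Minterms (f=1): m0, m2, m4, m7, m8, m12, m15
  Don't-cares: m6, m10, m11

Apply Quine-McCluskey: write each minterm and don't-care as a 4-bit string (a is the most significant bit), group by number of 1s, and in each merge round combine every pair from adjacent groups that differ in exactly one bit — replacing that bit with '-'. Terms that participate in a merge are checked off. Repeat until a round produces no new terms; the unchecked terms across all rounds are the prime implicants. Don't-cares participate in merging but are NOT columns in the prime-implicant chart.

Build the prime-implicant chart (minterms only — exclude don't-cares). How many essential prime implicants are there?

1

size-2^0 implicants → 0000(✓)  0010(✓)  0100(✓)  0110(✓)  0111(✓)  1000(✓)  1010(✓)  1011(✓)  1100(✓)  1111(✓)
size-2^1 implicants → -000(✓)  -010(✓)  -100(✓)  -111  0-00(✓)  0-10(✓)  00-0(✓)  01-0(✓)  011-  1-00(✓)  1-11  10-0(✓)  101-
size-2^2 implicants → --00  -0-0  0--0
Unchecked terms (primes): --00, -0-0, -111, 0--0, 011-, 1-11, 101-
Minterm coverage:
  m0 ⊆ --00,-0-0,0--0
  m2 ⊆ -0-0,0--0
  m4 ⊆ --00,0--0
  m7 ⊆ -111,011-
  m8 ⊆ --00,-0-0
  m12 ⊆ --00 [E]
  m15 ⊆ -111,1-11
E = {--00}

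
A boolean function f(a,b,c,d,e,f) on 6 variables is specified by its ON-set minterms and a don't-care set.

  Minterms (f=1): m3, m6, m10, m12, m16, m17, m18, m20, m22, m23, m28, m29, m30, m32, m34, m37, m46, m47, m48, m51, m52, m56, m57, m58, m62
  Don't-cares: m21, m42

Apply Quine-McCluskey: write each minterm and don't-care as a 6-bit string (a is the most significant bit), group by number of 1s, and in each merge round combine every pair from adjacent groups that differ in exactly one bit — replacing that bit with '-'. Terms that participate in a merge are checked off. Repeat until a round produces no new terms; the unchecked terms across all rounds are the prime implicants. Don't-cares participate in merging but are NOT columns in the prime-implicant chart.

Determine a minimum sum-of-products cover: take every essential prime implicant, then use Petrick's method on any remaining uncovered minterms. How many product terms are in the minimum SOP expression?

16

size-2^0 implicants → 000011  000110(✓)  001010(✓)  001100(✓)  010000(✓)  010001(✓)  010010(✓)  010100(✓)  010101(✓)  010110(✓)  010111(✓)  011100(✓)  011101(✓)  011110(✓)  100000(✓)  100010(✓)  100101  101010(✓)  101110(✓)  101111(✓)  110000(✓)  110011  110100(✓)  111000(✓)  111001(✓)  111010(✓)  111110(✓)
size-2^1 implicants → -01010  -10000(✓)  -10100(✓)  -11110  0-0110  0-1100  01-100(✓)  01-101(✓)  01-110(✓)  010-00(✓)  010-01(✓)  010-10(✓)  0100-0(✓)  01000-(✓)  0101-0(✓)  0101-1(✓)  01010-(✓)  01011-(✓)  0111-0(✓)  01110-(✓)  1-0000  1-1010(✓)  1-1110(✓)  10-010  1000-0  101-10(✓)  10111-  11-000  110-00(✓)  111-10(✓)  1110-0  11100-
size-2^2 implicants → -10-00  01-1-0  01-10-  010--0  010-0-  0101--  1-1-10
Unchecked terms (primes): -01010, -10-00, -11110, 0-0110, 0-1100, 000011, 01-1-0, 01-10-, 010--0, 010-0-, 0101--, 1-0000, 1-1-10, 10-010, 1000-0, 100101, 10111-, 11-000, 110011, 1110-0, 11100-
Minterm coverage:
  m3 ⊆ 000011 [E]
  m6 ⊆ 0-0110 [E]
  m10 ⊆ -01010 [E]
  m12 ⊆ 0-1100 [E]
  m16 ⊆ -10-00,010--0,010-0-
  m17 ⊆ 010-0- [E]
  m18 ⊆ 010--0 [E]
  m20 ⊆ -10-00,01-1-0,01-10-,010--0,010-0-,0101--
  m22 ⊆ 0-0110,01-1-0,010--0,0101--
  m23 ⊆ 0101-- [E]
  m28 ⊆ 0-1100,01-1-0,01-10-
  m29 ⊆ 01-10- [E]
  m30 ⊆ -11110,01-1-0
  m32 ⊆ 1-0000,1000-0
  m34 ⊆ 10-010,1000-0
  m37 ⊆ 100101 [E]
  m46 ⊆ 1-1-10,10111-
  m47 ⊆ 10111- [E]
  m48 ⊆ -10-00,1-0000,11-000
  m51 ⊆ 110011 [E]
  m52 ⊆ -10-00 [E]
  m56 ⊆ 11-000,1110-0,11100-
  m57 ⊆ 11100- [E]
  m58 ⊆ 1-1-10,1110-0
  m62 ⊆ -11110,1-1-10
E = {-01010, -10-00, 0-0110, 0-1100, 000011, 01-10-, 010--0, 010-0-, 0101--, 100101, 10111-, 110011, 11100-}
Petrick residual → -11110, 1-1-10, 1000-0
Cover = b'cd'ef' + bc'e'f' + bcdef' + a'c'def' + a'cde'f' + a'b'c'd'ef + a'bde' + a'bc'f' + a'bc'e' + a'bc'd + acef' + ab'c'd'f' + ab'c'de'f + ab'cde + abc'd'ef + abcd'e'  |cover|=16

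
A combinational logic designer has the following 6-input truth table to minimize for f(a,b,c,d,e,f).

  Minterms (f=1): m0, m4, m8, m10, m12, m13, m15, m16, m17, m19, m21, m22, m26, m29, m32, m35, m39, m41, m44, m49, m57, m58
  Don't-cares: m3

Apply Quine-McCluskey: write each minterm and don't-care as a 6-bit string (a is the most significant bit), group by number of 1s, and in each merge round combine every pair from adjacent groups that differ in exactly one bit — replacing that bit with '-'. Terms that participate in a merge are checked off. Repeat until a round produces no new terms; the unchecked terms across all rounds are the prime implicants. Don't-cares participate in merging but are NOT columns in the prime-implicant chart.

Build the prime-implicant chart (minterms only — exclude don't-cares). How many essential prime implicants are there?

size-2^0 implicants → 000000(✓)  000011(✓)  000100(✓)  001000(✓)  001010(✓)  001100(✓)  001101(✓)  001111(✓)  010000(✓)  010001(✓)  010011(✓)  010101(✓)  010110  011010(✓)  011101(✓)  100000(✓)  100011(✓)  100111(✓)  101001(✓)  101100(✓)  110001(✓)  111001(✓)  111010(✓)
size-2^1 implicants → -00000  -00011  -01100  -10001  -11010  0-0000  0-0011  0-1010  0-1101  00-000(✓)  00-100(✓)  000-00(✓)  001-00(✓)  0010-0  0011-1  00110-  01-101  010-01  0100-1  01000-  1-1001  100-11  11-001
size-2^2 implicants → 00--00
Unchecked terms (primes): -00000, -00011, -01100, -10001, -11010, 0-0000, 0-0011, 0-1010, 0-1101, 00--00, 0010-0, 0011-1, 00110-, 01-101, 010-01, 0100-1, 01000-, 010110, 1-1001, 100-11, 11-001
Minterm coverage:
  m0 ⊆ -00000,0-0000,00--00
  m4 ⊆ 00--00 [E]
  m8 ⊆ 00--00,0010-0
  m10 ⊆ 0-1010,0010-0
  m12 ⊆ -01100,00--00,00110-
  m13 ⊆ 0-1101,0011-1,00110-
  m15 ⊆ 0011-1 [E]
  m16 ⊆ 0-0000,01000-
  m17 ⊆ -10001,010-01,0100-1,01000-
  m19 ⊆ 0-0011,0100-1
  m21 ⊆ 01-101,010-01
  m22 ⊆ 010110 [E]
  m26 ⊆ -11010,0-1010
  m29 ⊆ 0-1101,01-101
  m32 ⊆ -00000 [E]
  m35 ⊆ -00011,100-11
  m39 ⊆ 100-11 [E]
  m41 ⊆ 1-1001 [E]
  m44 ⊆ -01100 [E]
  m49 ⊆ -10001,11-001
  m57 ⊆ 1-1001,11-001
  m58 ⊆ -11010 [E]
E = {-00000, -01100, -11010, 00--00, 0011-1, 010110, 1-1001, 100-11}

8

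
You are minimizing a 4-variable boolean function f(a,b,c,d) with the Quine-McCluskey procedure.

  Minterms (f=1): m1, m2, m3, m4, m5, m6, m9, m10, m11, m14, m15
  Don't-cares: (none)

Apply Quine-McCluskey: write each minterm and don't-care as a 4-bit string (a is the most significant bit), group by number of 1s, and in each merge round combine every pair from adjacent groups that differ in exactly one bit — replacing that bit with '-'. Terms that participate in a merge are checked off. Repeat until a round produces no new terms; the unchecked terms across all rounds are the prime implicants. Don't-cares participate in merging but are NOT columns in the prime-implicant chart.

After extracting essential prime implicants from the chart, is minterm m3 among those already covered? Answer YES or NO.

Round 0: 0001✓ 0010✓ 0011✓ 0100✓ 0101✓ 0110✓ 1001✓ 1010✓ 1011✓ 1110✓ 1111✓
Round 1: -001✓ -010✓ -011✓ -110✓ 0-01 0-10✓ 00-1✓ 001-✓ 01-0 010- 1-10✓ 1-11✓ 10-1✓ 101-✓ 111-✓
Round 2: --10 -0-1 -01- 1-1-
PIs = {--10, -0-1, -01-, 0-01, 01-0, 010-, 1-1-}
Coverage chart:
  m1: -0-1,0-01
  m2: --10,-01-
  m3: -0-1,-01-
  m4: 01-0,010-
  m5: 0-01,010-
  m6: --10,01-0
  m9: -0-1 ←essential
  m10: --10,-01-,1-1-
  m11: -0-1,-01-,1-1-
  m14: --10,1-1-
  m15: 1-1- ←essential
Essential: -0-1, 1-1-

YES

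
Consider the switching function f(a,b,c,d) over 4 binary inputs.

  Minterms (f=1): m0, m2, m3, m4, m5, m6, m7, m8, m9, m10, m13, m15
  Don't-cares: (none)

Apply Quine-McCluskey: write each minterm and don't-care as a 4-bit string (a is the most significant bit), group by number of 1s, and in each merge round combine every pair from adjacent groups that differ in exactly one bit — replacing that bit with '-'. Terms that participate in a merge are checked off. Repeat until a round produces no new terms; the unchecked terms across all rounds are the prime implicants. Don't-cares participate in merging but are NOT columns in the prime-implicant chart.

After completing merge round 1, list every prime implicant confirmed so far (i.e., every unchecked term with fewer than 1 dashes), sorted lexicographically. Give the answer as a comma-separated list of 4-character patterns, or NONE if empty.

Round 0: 0000✓ 0010✓ 0011✓ 0100✓ 0101✓ 0110✓ 0111✓ 1000✓ 1001✓ 1010✓ 1101✓ 1111✓
Round 1: -000✓ -010✓ -101✓ -111✓ 0-00✓ 0-10✓ 0-11✓ 00-0✓ 001-✓ 01-0✓ 01-1✓ 010-✓ 011-✓ 1-01 10-0✓ 100- 11-1✓
Round 2: -0-0 -1-1 0--0 0-1- 01--
PIs = {-0-0, -1-1, 0--0, 0-1-, 01--, 1-01, 100-}

NONE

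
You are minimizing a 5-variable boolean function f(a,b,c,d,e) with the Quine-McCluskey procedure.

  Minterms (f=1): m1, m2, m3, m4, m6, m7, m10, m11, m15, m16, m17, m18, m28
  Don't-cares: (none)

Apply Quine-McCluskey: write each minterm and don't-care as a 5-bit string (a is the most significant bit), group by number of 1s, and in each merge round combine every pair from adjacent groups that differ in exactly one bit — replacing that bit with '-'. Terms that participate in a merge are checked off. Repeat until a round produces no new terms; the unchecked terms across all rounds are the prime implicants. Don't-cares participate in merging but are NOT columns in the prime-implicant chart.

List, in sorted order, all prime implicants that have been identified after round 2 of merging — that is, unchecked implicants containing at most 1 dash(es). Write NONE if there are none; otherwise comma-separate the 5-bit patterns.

Round 0: 00001✓ 00010✓ 00011✓ 00100✓ 00110✓ 00111✓ 01010✓ 01011✓ 01111✓ 10000✓ 10001✓ 10010✓ 11100
Round 1: -0001 -0010 0-010✓ 0-011✓ 0-111✓ 00-10✓ 00-11✓ 000-1 0001-✓ 001-0 0011-✓ 01-11✓ 0101-✓ 100-0 1000-
Round 2: 0--11 0-01- 00-1-
PIs = {-0001, -0010, 0--11, 0-01-, 00-1-, 000-1, 001-0, 100-0, 1000-, 11100}

-0001, -0010, 000-1, 001-0, 100-0, 1000-, 11100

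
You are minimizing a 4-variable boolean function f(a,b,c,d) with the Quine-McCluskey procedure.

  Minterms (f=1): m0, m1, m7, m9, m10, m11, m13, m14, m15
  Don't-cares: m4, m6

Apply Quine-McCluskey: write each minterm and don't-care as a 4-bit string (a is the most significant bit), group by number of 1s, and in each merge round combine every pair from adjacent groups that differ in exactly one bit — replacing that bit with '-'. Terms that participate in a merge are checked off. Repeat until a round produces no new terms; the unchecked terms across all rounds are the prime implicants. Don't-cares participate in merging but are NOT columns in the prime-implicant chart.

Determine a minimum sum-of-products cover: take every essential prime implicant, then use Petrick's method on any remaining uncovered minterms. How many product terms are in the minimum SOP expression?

size-2^0 implicants → 0000(✓)  0001(✓)  0100(✓)  0110(✓)  0111(✓)  1001(✓)  1010(✓)  1011(✓)  1101(✓)  1110(✓)  1111(✓)
size-2^1 implicants → -001  -110(✓)  -111(✓)  0-00  000-  01-0  011-(✓)  1-01(✓)  1-10(✓)  1-11(✓)  10-1(✓)  101-(✓)  11-1(✓)  111-(✓)
size-2^2 implicants → -11-  1--1  1-1-
Unchecked terms (primes): -001, -11-, 0-00, 000-, 01-0, 1--1, 1-1-
Minterm coverage:
  m0 ⊆ 0-00,000-
  m1 ⊆ -001,000-
  m7 ⊆ -11- [E]
  m9 ⊆ -001,1--1
  m10 ⊆ 1-1- [E]
  m11 ⊆ 1--1,1-1-
  m13 ⊆ 1--1 [E]
  m14 ⊆ -11-,1-1-
  m15 ⊆ -11-,1--1,1-1-
E = {-11-, 1--1, 1-1-}
Petrick residual → 000-
Cover = bc + a'b'c' + ad + ac  |cover|=4

4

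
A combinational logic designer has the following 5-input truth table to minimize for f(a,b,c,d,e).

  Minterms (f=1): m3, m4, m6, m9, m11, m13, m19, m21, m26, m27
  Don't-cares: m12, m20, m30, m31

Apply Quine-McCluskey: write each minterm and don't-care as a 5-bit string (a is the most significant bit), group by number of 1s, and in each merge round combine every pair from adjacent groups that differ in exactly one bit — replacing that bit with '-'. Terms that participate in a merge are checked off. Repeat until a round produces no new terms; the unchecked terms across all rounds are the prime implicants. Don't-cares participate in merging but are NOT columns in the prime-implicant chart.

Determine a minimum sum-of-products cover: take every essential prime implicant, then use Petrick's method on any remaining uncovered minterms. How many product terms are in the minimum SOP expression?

Round 0: 00011✓ 00100✓ 00110✓ 01001✓ 01011✓ 01100✓ 01101✓ 10011✓ 10100✓ 10101✓ 11010✓ 11011✓ 11110✓ 11111✓
Round 1: -0011✓ -0100 -1011✓ 0-011✓ 0-100 001-0 01-01 010-1 0110- 1-011✓ 1010- 11-10✓ 11-11✓ 1101-✓ 1111-✓
Round 2: --011 11-1-
PIs = {--011, -0100, 0-100, 001-0, 01-01, 010-1, 0110-, 1010-, 11-1-}
Coverage chart:
  m3: --011 ←essential
  m4: -0100,0-100,001-0
  m6: 001-0 ←essential
  m9: 01-01,010-1
  m11: --011,010-1
  m13: 01-01,0110-
  m19: --011 ←essential
  m21: 1010- ←essential
  m26: 11-1- ←essential
  m27: --011,11-1-
Essential: --011, 001-0, 1010-, 11-1-
Petrick residual → 01-01
Min cover (5 terms): c'de + a'b'ce' + a'bd'e + ab'cd' + abd

5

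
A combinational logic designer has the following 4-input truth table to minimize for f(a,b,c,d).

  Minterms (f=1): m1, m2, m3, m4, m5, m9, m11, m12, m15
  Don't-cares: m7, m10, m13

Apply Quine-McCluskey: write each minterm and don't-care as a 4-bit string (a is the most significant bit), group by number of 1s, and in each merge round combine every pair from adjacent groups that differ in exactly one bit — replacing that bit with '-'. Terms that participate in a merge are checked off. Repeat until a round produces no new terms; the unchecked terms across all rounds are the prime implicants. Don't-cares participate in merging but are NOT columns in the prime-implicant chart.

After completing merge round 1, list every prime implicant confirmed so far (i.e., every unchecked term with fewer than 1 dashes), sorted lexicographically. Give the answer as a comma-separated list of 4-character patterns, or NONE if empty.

NONE

size-2^0 implicants → 0001(✓)  0010(✓)  0011(✓)  0100(✓)  0101(✓)  0111(✓)  1001(✓)  1010(✓)  1011(✓)  1100(✓)  1101(✓)  1111(✓)
size-2^1 implicants → -001(✓)  -010(✓)  -011(✓)  -100(✓)  -101(✓)  -111(✓)  0-01(✓)  0-11(✓)  00-1(✓)  001-(✓)  01-1(✓)  010-(✓)  1-01(✓)  1-11(✓)  10-1(✓)  101-(✓)  11-1(✓)  110-(✓)
size-2^2 implicants → --01(✓)  --11(✓)  -0-1(✓)  -01-  -1-1(✓)  -10-  0--1(✓)  1--1(✓)
size-2^3 implicants → ---1
Unchecked terms (primes): ---1, -01-, -10-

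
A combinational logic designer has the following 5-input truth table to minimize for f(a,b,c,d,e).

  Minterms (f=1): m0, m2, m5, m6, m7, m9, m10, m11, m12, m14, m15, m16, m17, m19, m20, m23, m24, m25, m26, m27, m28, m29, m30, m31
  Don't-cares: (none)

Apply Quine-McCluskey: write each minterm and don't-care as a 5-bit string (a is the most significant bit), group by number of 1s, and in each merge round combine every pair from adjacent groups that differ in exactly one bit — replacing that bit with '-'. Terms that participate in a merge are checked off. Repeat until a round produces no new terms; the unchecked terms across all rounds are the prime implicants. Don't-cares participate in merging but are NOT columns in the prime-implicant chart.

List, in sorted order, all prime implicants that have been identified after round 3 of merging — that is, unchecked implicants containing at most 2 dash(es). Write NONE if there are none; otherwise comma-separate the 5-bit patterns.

Round 0: 00000✓ 00010✓ 00101✓ 00110✓ 00111✓ 01001✓ 01010✓ 01011✓ 01100✓ 01110✓ 01111✓ 10000✓ 10001✓ 10011✓ 10100✓ 10111✓ 11000✓ 11001✓ 11010✓ 11011✓ 11100✓ 11101✓ 11110✓ 11111✓
Round 1: -0000 -0111✓ -1001✓ -1010✓ -1011✓ -1100✓ -1110✓ -1111✓ 0-010✓ 0-110✓ 0-111✓ 00-10✓ 000-0 001-1 0011-✓ 01-10✓ 01-11✓ 010-1✓ 0101-✓ 011-0✓ 0111-✓ 1-000✓ 1-001✓ 1-011✓ 1-100✓ 1-111✓ 10-00✓ 10-11✓ 100-1✓ 1000-✓ 11-00✓ 11-01✓ 11-10✓ 11-11✓ 110-0✓ 110-1✓ 1100-✓ 1101-✓ 111-0✓ 111-1✓ 1110-✓ 1111-✓
Round 2: --111 -1-10✓ -1-11✓ -10-1 -101-✓ -11-0 -111-✓ 0--10 0-11- 01-1-✓ 1--00 1--11 1-0-1 1-00- 11--0✓ 11--1✓ 11-0-✓ 11-1-✓ 110--✓ 111--✓
Round 3: -1-1- 11---
PIs = {--111, -0000, -1-1-, -10-1, -11-0, 0--10, 0-11-, 000-0, 001-1, 1--00, 1--11, 1-0-1, 1-00-, 11---}

--111, -0000, -10-1, -11-0, 0--10, 0-11-, 000-0, 001-1, 1--00, 1--11, 1-0-1, 1-00-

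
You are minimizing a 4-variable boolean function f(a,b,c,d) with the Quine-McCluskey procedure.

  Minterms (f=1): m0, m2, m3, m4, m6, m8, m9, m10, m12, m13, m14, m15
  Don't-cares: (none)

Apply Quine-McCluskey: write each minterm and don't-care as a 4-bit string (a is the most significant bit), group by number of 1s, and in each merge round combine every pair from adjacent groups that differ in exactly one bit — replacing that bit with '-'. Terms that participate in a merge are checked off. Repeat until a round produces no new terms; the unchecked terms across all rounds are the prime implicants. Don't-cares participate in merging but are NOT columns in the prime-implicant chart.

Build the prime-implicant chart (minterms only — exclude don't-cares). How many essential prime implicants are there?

4

[col 0] 0000*, 0010*, 0011*, 0100*, 0110*, 1000*, 1001*, 1010*, 1100*, 1101*, 1110*, 1111*
[col 1] -000*, -010*, -100*, -110*, 0-00*, 0-10*, 00-0*, 001-, 01-0*, 1-00*, 1-01*, 1-10*, 10-0*, 100-*, 11-0*, 11-1*, 110-*, 111-*
[col 2] --00*, --10*, -0-0*, -1-0*, 0--0*, 1--0*, 1-0-, 11--
[col 3] ---0
Prime implicants: ---0, 001-, 1-0-, 11--
PI chart (minterm → PIs covering it):
  0 | ---0  (sole → essential)
  2 | ---0,001-
  3 | 001-  (sole → essential)
  4 | ---0  (sole → essential)
  6 | ---0  (sole → essential)
  8 | ---0,1-0-
  9 | 1-0-  (sole → essential)
  10 | ---0  (sole → essential)
  12 | ---0,1-0-,11--
  13 | 1-0-,11--
  14 | ---0,11--
  15 | 11--  (sole → essential)
Essential prime implicants: ---0, 001-, 1-0-, 11--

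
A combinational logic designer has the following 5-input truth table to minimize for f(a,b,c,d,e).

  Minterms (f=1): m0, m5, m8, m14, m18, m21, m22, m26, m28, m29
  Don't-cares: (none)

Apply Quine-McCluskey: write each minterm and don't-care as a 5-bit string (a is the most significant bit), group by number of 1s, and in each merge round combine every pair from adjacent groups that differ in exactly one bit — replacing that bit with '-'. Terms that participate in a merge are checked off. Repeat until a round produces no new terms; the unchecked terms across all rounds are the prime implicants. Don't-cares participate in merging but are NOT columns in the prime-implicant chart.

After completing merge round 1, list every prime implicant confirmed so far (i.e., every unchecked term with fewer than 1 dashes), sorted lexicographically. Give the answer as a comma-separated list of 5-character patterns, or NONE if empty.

01110

size-2^0 implicants → 00000(✓)  00101(✓)  01000(✓)  01110  10010(✓)  10101(✓)  10110(✓)  11010(✓)  11100(✓)  11101(✓)
size-2^1 implicants → -0101  0-000  1-010  1-101  10-10  1110-
Unchecked terms (primes): -0101, 0-000, 01110, 1-010, 1-101, 10-10, 1110-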